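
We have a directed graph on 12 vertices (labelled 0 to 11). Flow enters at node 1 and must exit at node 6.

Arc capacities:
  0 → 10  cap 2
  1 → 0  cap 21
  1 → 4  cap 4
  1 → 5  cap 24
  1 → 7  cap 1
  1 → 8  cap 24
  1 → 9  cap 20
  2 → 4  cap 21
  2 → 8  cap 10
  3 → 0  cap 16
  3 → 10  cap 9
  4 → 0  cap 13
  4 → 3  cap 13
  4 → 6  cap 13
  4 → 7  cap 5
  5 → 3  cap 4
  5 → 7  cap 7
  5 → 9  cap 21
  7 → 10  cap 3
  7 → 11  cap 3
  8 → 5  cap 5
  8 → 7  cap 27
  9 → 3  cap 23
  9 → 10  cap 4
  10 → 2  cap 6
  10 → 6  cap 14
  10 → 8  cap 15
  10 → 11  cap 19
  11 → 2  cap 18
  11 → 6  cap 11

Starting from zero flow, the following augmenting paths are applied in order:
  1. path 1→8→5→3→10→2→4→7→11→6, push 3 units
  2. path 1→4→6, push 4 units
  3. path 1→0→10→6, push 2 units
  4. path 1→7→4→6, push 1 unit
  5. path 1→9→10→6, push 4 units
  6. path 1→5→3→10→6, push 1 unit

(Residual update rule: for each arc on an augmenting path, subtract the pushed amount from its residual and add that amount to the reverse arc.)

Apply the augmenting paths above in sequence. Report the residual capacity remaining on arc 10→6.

Residual capacity of (10,6): 7

after path 1 (1→8→5→3→10→2→4→7→11→6, push 3): res(10,6)=14
after path 2 (1→4→6, push 4): res(10,6)=14
after path 3 (1→0→10→6, push 2): res(10,6)=12
after path 4 (1→7→4→6, push 1): res(10,6)=12
after path 5 (1→9→10→6, push 4): res(10,6)=8
after path 6 (1→5→3→10→6, push 1): res(10,6)=7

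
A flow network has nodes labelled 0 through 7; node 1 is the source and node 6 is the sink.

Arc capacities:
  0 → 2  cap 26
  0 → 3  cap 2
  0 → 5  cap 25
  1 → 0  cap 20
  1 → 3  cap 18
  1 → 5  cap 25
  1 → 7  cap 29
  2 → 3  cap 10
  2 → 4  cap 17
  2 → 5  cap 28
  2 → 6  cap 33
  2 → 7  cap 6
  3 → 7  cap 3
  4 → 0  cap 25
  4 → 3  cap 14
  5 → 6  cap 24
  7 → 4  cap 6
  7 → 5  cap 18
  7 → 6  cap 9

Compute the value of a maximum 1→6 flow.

Maximum flow value: 59

augment #1: 1→5→6 bottleneck 24, total now 24
augment #2: 1→7→6 bottleneck 9, total now 33
augment #3: 1→0→2→6 bottleneck 20, total now 53
augment #4: 1→7→4→0→2→6 bottleneck 6, total now 59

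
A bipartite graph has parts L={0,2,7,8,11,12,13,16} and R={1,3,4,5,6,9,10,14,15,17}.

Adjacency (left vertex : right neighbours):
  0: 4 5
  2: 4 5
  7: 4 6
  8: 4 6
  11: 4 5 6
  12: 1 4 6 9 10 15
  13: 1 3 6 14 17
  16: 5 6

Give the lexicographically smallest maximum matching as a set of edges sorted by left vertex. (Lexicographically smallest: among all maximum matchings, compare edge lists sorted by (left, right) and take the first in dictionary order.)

Lex-smallest maximum matching: {(0,4), (2,5), (7,6), (12,1), (13,3)}

|M| = 5 (so the lex-smallest maximum matching has 5 edges)
process left vertices in ascending order; for each, take the smallest-labelled available neighbour that still permits 5 edges overall, or leave it unmatched if none does
lex-smallest matching: {0-4, 2-5, 7-6, 12-1, 13-3}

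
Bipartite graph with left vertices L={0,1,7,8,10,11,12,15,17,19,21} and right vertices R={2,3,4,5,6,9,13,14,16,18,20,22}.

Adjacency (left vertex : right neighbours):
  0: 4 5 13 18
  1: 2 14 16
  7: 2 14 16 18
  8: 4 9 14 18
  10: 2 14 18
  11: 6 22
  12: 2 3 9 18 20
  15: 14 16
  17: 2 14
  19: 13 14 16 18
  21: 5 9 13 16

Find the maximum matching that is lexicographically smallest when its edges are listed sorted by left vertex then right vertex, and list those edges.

|M| = 10 (so the lex-smallest maximum matching has 10 edges)
process left vertices in ascending order; for each, take the smallest-labelled available neighbour that still permits 10 edges overall, or leave it unmatched if none does
lex-smallest matching: {0-4, 1-2, 7-14, 8-9, 10-18, 11-6, 12-3, 15-16, 19-13, 21-5}

Lex-smallest maximum matching: {(0,4), (1,2), (7,14), (8,9), (10,18), (11,6), (12,3), (15,16), (19,13), (21,5)}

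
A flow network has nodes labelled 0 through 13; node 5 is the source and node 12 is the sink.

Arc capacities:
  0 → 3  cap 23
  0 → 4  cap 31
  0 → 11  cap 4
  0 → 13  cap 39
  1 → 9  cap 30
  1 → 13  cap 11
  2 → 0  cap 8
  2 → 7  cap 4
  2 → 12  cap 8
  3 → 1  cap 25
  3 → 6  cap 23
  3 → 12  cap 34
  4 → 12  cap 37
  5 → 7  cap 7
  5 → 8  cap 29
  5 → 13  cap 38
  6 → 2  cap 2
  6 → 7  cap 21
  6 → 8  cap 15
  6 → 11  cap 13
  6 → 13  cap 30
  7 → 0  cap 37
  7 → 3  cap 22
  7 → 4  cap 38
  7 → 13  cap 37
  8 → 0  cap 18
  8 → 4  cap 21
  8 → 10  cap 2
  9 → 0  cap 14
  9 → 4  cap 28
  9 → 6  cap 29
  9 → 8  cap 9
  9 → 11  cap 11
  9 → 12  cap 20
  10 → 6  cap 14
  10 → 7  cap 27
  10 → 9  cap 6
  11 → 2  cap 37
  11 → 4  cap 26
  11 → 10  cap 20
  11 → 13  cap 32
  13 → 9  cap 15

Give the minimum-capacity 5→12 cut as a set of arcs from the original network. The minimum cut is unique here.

augment #1: 5→7→3→12 push 7
augment #2: 5→8→4→12 push 21
augment #3: 5→13→9→12 push 15
augment #4: 5→8→0→3→12 push 8
max flow = 51; residual-reachable set from 5 gives S-side
cut edges (S→T): {(5,7), (5,8), (13,9)} total cap 51

Min-cut arcs: {(5,7), (5,8), (13,9)} (total capacity 51)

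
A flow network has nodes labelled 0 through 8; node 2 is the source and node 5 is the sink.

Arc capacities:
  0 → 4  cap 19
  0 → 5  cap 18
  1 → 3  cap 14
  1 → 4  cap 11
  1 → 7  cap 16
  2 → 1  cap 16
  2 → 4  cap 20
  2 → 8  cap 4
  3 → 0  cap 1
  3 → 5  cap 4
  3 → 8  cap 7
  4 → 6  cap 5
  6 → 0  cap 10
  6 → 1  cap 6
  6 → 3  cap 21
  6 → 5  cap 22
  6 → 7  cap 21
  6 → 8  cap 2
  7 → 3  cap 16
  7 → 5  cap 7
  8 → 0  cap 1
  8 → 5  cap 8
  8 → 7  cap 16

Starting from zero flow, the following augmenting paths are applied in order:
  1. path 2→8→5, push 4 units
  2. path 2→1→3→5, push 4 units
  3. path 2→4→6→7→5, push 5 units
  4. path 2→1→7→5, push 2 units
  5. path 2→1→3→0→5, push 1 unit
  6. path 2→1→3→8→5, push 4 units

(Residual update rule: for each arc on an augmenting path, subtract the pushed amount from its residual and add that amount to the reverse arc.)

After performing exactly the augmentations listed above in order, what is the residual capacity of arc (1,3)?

after path 1 (2→8→5, push 4): res(1,3)=14
after path 2 (2→1→3→5, push 4): res(1,3)=10
after path 3 (2→4→6→7→5, push 5): res(1,3)=10
after path 4 (2→1→7→5, push 2): res(1,3)=10
after path 5 (2→1→3→0→5, push 1): res(1,3)=9
after path 6 (2→1→3→8→5, push 4): res(1,3)=5

Residual capacity of (1,3): 5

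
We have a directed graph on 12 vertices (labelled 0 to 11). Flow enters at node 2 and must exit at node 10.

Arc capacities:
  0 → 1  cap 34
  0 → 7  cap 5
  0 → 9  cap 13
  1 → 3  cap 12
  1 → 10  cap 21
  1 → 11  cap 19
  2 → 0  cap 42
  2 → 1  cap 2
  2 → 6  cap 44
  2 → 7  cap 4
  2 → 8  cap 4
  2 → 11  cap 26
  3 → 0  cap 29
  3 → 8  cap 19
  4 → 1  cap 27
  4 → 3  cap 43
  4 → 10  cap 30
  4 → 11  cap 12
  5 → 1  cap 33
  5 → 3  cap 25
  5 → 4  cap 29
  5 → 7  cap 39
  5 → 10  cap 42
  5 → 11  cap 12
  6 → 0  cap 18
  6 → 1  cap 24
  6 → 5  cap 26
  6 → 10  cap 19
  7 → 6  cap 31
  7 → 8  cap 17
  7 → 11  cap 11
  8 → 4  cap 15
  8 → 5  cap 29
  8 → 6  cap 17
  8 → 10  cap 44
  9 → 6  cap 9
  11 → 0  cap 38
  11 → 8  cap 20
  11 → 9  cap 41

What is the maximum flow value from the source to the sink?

Maximum flow value: 111

augment #1: 2→1→10 bottleneck 2, total now 2
augment #2: 2→6→10 bottleneck 19, total now 21
augment #3: 2→8→10 bottleneck 4, total now 25
augment #4: 2→0→1→10 bottleneck 19, total now 44
augment #5: 2→6→5→10 bottleneck 25, total now 69
augment #6: 2→7→8→10 bottleneck 4, total now 73
augment #7: 2→11→8→10 bottleneck 20, total now 93
augment #8: 2→0→7→8→10 bottleneck 5, total now 98
augment #9: 2→0→1→3→8→10 bottleneck 11, total now 109
augment #10: 2→0→9→6→5→10 bottleneck 1, total now 110
augment #11: 2→0→1→3→8→4→10 bottleneck 1, total now 111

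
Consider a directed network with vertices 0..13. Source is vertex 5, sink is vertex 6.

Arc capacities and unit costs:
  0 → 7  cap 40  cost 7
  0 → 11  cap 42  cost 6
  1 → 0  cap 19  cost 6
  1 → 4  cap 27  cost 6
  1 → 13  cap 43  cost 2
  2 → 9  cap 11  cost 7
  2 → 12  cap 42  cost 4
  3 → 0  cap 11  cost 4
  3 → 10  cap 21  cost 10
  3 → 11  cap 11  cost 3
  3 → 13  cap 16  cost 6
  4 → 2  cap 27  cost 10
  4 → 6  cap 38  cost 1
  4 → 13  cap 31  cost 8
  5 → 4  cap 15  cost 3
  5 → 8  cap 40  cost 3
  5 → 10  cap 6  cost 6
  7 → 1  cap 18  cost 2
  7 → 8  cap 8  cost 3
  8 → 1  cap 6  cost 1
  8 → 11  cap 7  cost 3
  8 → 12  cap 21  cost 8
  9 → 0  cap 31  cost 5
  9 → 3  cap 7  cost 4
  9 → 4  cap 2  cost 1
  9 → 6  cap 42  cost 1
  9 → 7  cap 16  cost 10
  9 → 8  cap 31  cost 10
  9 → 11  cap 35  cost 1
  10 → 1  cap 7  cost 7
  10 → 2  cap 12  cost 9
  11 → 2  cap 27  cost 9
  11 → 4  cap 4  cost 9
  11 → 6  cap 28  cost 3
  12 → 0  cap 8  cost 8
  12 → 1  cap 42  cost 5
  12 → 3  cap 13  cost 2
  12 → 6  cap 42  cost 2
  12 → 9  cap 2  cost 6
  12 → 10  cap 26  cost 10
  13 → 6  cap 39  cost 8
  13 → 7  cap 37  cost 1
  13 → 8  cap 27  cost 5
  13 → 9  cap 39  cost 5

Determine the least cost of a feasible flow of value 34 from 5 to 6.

shortest-cost path #1: 5→4→6 push 15 @ unit cost 4 (adds 60)
shortest-cost path #2: 5→8→11→6 push 7 @ unit cost 9 (adds 63)
shortest-cost path #3: 5→8→1→4→6 push 6 @ unit cost 11 (adds 66)
shortest-cost path #4: 5→8→12→6 push 6 @ unit cost 13 (adds 78)
total cost = 267

Minimum cost for 34 units: 267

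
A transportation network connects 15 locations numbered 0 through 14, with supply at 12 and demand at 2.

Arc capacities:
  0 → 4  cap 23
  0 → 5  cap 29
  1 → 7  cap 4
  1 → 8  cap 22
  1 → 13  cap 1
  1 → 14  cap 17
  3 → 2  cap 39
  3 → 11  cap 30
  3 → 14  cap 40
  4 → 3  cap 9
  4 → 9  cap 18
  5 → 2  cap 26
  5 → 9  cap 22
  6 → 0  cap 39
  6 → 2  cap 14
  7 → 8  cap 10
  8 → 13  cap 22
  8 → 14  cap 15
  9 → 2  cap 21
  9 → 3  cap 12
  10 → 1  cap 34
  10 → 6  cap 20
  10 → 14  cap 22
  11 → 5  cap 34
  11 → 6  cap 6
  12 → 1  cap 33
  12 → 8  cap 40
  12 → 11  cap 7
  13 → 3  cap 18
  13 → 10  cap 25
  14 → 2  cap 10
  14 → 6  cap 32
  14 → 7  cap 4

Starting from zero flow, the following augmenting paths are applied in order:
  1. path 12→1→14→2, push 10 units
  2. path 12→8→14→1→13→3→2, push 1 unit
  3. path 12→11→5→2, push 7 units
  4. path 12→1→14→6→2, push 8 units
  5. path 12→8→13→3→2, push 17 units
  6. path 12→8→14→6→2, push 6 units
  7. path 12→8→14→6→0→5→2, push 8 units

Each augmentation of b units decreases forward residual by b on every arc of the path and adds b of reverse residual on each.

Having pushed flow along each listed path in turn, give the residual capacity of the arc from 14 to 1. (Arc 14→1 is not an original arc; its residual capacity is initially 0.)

Residual capacity of (14,1): 17

after path 1 (12→1→14→2, push 10): res(14,1)=10
after path 2 (12→8→14→1→13→3→2, push 1): res(14,1)=9
after path 3 (12→11→5→2, push 7): res(14,1)=9
after path 4 (12→1→14→6→2, push 8): res(14,1)=17
after path 5 (12→8→13→3→2, push 17): res(14,1)=17
after path 6 (12→8→14→6→2, push 6): res(14,1)=17
after path 7 (12→8→14→6→0→5→2, push 8): res(14,1)=17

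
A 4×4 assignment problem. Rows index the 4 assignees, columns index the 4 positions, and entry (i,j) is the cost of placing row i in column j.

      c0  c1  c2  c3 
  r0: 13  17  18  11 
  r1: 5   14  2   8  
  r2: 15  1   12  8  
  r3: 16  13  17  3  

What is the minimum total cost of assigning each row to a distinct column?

Minimum assignment cost: 19

optimal assignment: row0→col0 (cost 13), row1→col2 (cost 2), row2→col1 (cost 1), row3→col3 (cost 3)
total = 13 + 2 + 1 + 3 = 19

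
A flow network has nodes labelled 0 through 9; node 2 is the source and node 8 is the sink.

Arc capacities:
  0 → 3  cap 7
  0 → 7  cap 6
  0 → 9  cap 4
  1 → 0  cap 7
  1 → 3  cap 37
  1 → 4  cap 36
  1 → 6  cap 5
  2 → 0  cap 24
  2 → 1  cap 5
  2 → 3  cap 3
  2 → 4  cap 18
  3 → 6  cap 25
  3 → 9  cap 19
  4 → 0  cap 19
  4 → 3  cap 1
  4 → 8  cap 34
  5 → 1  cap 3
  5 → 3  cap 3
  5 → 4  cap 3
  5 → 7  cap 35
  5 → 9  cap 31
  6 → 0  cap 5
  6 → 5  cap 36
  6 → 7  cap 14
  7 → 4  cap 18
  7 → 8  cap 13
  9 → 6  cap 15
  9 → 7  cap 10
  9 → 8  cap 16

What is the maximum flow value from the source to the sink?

augment #1: 2→4→8 bottleneck 18, total now 18
augment #2: 2→0→7→8 bottleneck 6, total now 24
augment #3: 2→0→9→8 bottleneck 4, total now 28
augment #4: 2→1→4→8 bottleneck 5, total now 33
augment #5: 2→3→9→8 bottleneck 3, total now 36
augment #6: 2→0→3→9→8 bottleneck 7, total now 43

Maximum flow value: 43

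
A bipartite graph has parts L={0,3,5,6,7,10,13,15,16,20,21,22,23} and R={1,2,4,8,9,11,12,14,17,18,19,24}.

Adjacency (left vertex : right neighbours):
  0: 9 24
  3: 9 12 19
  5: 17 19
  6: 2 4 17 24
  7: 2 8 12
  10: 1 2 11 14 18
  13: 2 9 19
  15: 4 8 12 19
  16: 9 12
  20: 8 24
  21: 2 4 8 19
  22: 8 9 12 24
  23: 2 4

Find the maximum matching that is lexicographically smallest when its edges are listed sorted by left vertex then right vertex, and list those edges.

Lex-smallest maximum matching: {(0,9), (3,12), (5,17), (6,2), (7,8), (10,1), (13,19), (15,4), (20,24)}

|M| = 9 (so the lex-smallest maximum matching has 9 edges)
process left vertices in ascending order; for each, take the smallest-labelled available neighbour that still permits 9 edges overall, or leave it unmatched if none does
lex-smallest matching: {0-9, 3-12, 5-17, 6-2, 7-8, 10-1, 13-19, 15-4, 20-24}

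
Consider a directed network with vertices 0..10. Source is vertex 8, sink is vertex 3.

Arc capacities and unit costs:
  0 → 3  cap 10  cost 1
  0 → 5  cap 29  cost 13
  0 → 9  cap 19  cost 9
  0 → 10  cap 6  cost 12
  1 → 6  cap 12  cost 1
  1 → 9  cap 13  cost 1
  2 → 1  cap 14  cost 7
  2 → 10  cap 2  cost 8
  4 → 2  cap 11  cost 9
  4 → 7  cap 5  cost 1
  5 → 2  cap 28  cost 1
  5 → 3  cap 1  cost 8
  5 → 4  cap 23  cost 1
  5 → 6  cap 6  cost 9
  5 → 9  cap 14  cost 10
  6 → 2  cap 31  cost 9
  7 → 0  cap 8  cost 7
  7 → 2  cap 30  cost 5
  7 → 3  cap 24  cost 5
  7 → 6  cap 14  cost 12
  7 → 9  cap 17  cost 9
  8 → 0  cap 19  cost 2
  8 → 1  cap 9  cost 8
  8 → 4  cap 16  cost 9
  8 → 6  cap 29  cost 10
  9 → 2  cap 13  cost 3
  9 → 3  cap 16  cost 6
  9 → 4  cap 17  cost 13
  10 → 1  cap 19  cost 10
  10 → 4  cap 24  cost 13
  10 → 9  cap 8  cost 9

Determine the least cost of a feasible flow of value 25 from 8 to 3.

Minimum cost for 25 units: 257

shortest-cost path #1: 8→0→3 push 10 @ unit cost 3 (adds 30)
shortest-cost path #2: 8→4→7→3 push 5 @ unit cost 15 (adds 75)
shortest-cost path #3: 8→1→9→3 push 9 @ unit cost 15 (adds 135)
shortest-cost path #4: 8→0→9→3 push 1 @ unit cost 17 (adds 17)
total cost = 257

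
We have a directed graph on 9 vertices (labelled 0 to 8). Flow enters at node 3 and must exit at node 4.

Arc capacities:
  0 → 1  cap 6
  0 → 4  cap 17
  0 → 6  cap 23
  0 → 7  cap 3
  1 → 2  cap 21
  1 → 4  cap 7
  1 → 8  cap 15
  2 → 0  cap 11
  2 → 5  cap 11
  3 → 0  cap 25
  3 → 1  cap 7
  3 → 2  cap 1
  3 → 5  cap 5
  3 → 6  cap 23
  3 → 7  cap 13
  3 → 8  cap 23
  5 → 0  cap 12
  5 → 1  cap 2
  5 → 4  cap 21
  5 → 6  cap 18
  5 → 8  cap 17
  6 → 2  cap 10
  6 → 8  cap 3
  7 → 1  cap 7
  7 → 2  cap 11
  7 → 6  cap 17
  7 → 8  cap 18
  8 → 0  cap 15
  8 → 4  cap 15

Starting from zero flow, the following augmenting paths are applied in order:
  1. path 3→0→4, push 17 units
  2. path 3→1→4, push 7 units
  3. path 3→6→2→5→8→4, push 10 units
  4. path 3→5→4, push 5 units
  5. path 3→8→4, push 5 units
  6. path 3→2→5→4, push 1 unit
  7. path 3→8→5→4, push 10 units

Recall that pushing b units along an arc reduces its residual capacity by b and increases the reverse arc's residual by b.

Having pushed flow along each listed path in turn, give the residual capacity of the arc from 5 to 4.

after path 1 (3→0→4, push 17): res(5,4)=21
after path 2 (3→1→4, push 7): res(5,4)=21
after path 3 (3→6→2→5→8→4, push 10): res(5,4)=21
after path 4 (3→5→4, push 5): res(5,4)=16
after path 5 (3→8→4, push 5): res(5,4)=16
after path 6 (3→2→5→4, push 1): res(5,4)=15
after path 7 (3→8→5→4, push 10): res(5,4)=5

Residual capacity of (5,4): 5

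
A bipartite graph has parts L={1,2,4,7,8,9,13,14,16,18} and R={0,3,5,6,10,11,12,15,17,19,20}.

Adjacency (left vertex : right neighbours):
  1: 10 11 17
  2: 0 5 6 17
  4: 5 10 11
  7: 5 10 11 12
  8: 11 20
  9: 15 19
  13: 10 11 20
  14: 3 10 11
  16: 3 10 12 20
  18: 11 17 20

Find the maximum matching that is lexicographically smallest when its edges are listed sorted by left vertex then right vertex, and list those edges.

|M| = 9 (so the lex-smallest maximum matching has 9 edges)
process left vertices in ascending order; for each, take the smallest-labelled available neighbour that still permits 9 edges overall, or leave it unmatched if none does
lex-smallest matching: {1-10, 2-0, 4-5, 7-11, 8-20, 9-15, 14-3, 16-12, 18-17}

Lex-smallest maximum matching: {(1,10), (2,0), (4,5), (7,11), (8,20), (9,15), (14,3), (16,12), (18,17)}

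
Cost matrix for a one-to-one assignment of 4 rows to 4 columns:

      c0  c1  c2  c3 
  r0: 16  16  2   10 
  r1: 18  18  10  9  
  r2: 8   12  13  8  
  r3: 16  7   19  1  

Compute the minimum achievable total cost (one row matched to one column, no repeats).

Minimum assignment cost: 26

optimal assignment: row0→col2 (cost 2), row1→col3 (cost 9), row2→col0 (cost 8), row3→col1 (cost 7)
total = 2 + 9 + 8 + 7 = 26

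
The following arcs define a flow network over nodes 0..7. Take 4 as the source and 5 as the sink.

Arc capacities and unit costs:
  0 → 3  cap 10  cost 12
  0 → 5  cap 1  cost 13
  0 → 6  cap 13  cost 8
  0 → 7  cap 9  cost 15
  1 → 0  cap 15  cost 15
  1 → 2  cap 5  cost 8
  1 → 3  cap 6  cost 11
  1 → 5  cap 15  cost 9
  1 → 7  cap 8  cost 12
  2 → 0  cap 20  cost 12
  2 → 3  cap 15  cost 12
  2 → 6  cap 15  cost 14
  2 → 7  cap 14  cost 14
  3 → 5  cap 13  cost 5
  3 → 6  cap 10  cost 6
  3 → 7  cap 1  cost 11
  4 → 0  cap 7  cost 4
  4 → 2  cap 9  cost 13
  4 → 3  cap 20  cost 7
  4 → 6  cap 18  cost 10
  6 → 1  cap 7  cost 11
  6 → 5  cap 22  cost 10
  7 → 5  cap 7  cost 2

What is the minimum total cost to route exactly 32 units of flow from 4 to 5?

shortest-cost path #1: 4→3→5 push 13 @ unit cost 12 (adds 156)
shortest-cost path #2: 4→0→5 push 1 @ unit cost 17 (adds 17)
shortest-cost path #3: 4→6→5 push 18 @ unit cost 20 (adds 360)
total cost = 533

Minimum cost for 32 units: 533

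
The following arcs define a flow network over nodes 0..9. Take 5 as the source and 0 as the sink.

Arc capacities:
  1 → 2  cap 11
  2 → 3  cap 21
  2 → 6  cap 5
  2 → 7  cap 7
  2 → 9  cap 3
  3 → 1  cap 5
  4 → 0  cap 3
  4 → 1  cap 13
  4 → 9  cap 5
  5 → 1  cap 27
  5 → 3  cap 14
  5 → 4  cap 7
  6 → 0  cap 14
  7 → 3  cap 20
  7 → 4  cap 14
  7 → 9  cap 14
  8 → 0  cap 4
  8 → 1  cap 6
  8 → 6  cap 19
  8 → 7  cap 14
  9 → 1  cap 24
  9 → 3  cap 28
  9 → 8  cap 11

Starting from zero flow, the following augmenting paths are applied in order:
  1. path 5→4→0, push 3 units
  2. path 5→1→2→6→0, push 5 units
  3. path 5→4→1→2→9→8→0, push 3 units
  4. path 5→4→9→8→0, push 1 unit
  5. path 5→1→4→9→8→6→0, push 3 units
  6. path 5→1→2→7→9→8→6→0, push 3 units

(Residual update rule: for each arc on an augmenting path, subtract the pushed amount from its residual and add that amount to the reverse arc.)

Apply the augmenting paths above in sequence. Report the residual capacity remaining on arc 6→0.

after path 1 (5→4→0, push 3): res(6,0)=14
after path 2 (5→1→2→6→0, push 5): res(6,0)=9
after path 3 (5→4→1→2→9→8→0, push 3): res(6,0)=9
after path 4 (5→4→9→8→0, push 1): res(6,0)=9
after path 5 (5→1→4→9→8→6→0, push 3): res(6,0)=6
after path 6 (5→1→2→7→9→8→6→0, push 3): res(6,0)=3

Residual capacity of (6,0): 3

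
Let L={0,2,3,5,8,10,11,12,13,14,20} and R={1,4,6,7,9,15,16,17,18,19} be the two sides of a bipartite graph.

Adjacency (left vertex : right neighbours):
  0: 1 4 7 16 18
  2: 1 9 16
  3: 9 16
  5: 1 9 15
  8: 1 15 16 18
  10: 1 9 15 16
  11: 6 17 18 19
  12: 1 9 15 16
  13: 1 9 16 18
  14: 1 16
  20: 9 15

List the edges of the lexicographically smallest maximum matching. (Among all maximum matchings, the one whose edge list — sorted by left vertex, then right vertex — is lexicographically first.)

Lex-smallest maximum matching: {(0,4), (2,1), (3,9), (5,15), (8,16), (11,6), (13,18)}

|M| = 7 (so the lex-smallest maximum matching has 7 edges)
process left vertices in ascending order; for each, take the smallest-labelled available neighbour that still permits 7 edges overall, or leave it unmatched if none does
lex-smallest matching: {0-4, 2-1, 3-9, 5-15, 8-16, 11-6, 13-18}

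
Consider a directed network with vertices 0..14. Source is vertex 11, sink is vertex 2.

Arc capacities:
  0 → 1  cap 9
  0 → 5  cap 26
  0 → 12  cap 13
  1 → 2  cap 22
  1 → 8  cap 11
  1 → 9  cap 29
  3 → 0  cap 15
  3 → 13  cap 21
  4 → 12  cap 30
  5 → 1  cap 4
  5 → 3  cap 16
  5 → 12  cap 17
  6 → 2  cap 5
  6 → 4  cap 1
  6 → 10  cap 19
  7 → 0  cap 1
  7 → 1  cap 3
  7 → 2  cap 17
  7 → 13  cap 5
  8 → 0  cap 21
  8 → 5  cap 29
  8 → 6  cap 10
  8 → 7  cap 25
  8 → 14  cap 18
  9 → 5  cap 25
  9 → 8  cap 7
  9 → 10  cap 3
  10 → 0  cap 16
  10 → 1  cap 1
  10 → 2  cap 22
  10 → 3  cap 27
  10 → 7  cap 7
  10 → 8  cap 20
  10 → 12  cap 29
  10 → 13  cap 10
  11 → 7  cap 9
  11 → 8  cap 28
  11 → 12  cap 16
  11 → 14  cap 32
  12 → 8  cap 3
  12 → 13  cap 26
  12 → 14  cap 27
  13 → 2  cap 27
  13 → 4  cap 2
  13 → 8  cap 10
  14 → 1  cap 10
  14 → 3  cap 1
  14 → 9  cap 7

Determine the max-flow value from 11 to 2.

augment #1: 11→7→2 bottleneck 9, total now 9
augment #2: 11→8→6→2 bottleneck 5, total now 14
augment #3: 11→8→7→2 bottleneck 8, total now 22
augment #4: 11→12→13→2 bottleneck 16, total now 38
augment #5: 11→14→1→2 bottleneck 10, total now 48
augment #6: 11→8→0→1→2 bottleneck 9, total now 57
augment #7: 11→8→5→1→2 bottleneck 3, total now 60
augment #8: 11→8→6→10→2 bottleneck 3, total now 63
augment #9: 11→14→3→13→2 bottleneck 1, total now 64
augment #10: 11→14→9→10→2 bottleneck 3, total now 67
augment #11: 11→14→9→5→3→13→2 bottleneck 4, total now 71

Maximum flow value: 71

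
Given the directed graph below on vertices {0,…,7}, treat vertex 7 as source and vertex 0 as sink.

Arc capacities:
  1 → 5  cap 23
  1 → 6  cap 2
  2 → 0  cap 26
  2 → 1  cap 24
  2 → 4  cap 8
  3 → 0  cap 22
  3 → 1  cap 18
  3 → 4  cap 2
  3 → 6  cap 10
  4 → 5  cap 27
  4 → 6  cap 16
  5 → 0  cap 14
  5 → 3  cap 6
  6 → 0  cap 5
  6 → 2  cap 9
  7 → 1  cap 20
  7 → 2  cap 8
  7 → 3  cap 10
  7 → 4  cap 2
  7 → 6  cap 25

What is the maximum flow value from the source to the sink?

Maximum flow value: 52

augment #1: 7→2→0 bottleneck 8, total now 8
augment #2: 7→3→0 bottleneck 10, total now 18
augment #3: 7→6→0 bottleneck 5, total now 23
augment #4: 7→1→5→0 bottleneck 14, total now 37
augment #5: 7→6→2→0 bottleneck 9, total now 46
augment #6: 7→1→5→3→0 bottleneck 6, total now 52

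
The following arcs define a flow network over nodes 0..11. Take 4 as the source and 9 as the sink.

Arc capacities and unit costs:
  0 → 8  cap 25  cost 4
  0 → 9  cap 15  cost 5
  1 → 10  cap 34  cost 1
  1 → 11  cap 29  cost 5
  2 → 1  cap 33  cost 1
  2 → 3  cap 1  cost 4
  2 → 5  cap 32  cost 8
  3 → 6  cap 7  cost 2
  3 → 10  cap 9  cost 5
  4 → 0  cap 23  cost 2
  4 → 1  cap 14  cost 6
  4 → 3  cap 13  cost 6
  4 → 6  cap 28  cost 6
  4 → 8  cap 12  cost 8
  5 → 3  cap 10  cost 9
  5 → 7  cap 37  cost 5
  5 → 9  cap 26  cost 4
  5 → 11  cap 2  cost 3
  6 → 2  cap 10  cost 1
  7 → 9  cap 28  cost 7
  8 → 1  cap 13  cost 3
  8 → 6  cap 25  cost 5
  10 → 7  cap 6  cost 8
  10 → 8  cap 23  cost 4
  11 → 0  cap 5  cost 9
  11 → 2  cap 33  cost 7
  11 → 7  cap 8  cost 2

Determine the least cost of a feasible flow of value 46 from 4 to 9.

shortest-cost path #1: 4→0→9 push 15 @ unit cost 7 (adds 105)
shortest-cost path #2: 4→6→2→5→9 push 10 @ unit cost 19 (adds 190)
shortest-cost path #3: 4→1→11→7→9 push 8 @ unit cost 20 (adds 160)
shortest-cost path #4: 4→1→10→7→9 push 6 @ unit cost 22 (adds 132)
shortest-cost path #5: 4→0→8→1→11→2→5→9 push 7 @ unit cost 33 (adds 231)
total cost = 818

Minimum cost for 46 units: 818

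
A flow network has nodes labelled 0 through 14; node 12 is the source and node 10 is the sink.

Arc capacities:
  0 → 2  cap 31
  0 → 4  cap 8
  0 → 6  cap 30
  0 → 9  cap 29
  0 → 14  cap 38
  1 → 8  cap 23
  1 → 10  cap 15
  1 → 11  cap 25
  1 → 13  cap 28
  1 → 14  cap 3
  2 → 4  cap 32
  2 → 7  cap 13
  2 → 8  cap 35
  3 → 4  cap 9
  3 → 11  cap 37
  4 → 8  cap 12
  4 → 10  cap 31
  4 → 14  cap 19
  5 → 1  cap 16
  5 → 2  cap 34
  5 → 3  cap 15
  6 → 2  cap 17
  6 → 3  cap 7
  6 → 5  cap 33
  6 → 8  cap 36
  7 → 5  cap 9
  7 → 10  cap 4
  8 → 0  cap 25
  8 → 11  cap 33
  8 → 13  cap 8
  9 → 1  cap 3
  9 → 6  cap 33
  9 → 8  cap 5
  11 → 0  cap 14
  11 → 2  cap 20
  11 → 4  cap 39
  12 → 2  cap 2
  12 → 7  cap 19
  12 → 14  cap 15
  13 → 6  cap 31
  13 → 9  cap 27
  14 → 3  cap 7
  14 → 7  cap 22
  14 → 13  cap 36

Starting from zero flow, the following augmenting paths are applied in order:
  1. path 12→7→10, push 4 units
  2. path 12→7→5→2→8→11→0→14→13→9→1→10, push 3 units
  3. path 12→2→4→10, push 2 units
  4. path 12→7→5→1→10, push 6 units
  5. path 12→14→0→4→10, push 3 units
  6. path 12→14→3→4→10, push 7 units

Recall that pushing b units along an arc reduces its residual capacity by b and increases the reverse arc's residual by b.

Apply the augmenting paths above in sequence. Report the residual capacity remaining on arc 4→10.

Residual capacity of (4,10): 19

after path 1 (12→7→10, push 4): res(4,10)=31
after path 2 (12→7→5→2→8→11→0→14→13→9→1→10, push 3): res(4,10)=31
after path 3 (12→2→4→10, push 2): res(4,10)=29
after path 4 (12→7→5→1→10, push 6): res(4,10)=29
after path 5 (12→14→0→4→10, push 3): res(4,10)=26
after path 6 (12→14→3→4→10, push 7): res(4,10)=19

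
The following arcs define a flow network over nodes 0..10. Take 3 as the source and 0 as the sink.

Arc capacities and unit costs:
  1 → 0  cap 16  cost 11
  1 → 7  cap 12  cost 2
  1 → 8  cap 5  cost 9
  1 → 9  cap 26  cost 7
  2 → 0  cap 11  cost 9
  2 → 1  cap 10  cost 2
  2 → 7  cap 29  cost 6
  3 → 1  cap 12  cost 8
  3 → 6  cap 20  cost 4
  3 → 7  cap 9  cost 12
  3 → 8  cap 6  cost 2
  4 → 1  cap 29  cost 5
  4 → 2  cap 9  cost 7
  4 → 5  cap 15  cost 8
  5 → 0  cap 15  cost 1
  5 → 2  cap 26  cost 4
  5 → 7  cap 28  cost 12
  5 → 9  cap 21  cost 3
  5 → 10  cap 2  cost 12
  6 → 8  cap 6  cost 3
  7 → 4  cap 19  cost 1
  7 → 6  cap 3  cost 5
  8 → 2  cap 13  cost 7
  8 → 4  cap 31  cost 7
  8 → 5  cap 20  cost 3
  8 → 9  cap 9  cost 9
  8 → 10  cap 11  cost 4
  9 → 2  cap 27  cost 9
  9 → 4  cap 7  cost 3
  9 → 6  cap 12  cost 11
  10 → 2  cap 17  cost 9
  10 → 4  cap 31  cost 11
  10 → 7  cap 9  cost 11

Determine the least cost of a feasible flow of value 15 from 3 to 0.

Minimum cost for 15 units: 159

shortest-cost path #1: 3→8→5→0 push 6 @ unit cost 6 (adds 36)
shortest-cost path #2: 3→6→8→5→0 push 6 @ unit cost 11 (adds 66)
shortest-cost path #3: 3→1→0 push 3 @ unit cost 19 (adds 57)
total cost = 159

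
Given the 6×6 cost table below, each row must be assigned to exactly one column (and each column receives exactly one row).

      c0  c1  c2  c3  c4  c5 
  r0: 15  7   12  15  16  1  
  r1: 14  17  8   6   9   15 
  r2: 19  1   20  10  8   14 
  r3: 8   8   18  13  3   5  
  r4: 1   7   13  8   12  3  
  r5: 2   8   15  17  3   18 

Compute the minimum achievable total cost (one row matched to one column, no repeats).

Minimum assignment cost: 23

optimal assignment: row0→col5 (cost 1), row1→col2 (cost 8), row2→col1 (cost 1), row3→col4 (cost 3), row4→col3 (cost 8), row5→col0 (cost 2)
total = 1 + 8 + 1 + 3 + 8 + 2 = 23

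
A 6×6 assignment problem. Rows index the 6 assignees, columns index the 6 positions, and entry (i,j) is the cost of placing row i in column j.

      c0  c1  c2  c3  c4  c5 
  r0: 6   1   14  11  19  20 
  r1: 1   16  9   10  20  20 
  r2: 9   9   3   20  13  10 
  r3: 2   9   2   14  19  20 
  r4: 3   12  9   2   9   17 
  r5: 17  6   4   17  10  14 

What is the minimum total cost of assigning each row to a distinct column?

Minimum assignment cost: 26

optimal assignment: row0→col1 (cost 1), row1→col0 (cost 1), row2→col5 (cost 10), row3→col2 (cost 2), row4→col3 (cost 2), row5→col4 (cost 10)
total = 1 + 1 + 10 + 2 + 2 + 10 = 26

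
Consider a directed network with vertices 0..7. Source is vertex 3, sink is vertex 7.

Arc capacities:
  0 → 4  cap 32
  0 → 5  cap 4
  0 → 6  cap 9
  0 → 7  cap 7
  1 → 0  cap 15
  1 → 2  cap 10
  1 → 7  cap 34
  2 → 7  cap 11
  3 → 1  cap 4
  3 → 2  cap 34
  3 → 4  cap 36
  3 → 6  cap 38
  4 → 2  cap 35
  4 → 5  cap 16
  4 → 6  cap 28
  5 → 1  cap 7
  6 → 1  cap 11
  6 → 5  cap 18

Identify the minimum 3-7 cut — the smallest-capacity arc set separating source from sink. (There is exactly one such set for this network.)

Min-cut arcs: {(2,7), (3,1), (5,1), (6,1)} (total capacity 33)

augment #1: 3→1→7 push 4
augment #2: 3→2→7 push 11
augment #3: 3→6→1→7 push 11
augment #4: 3→4→5→1→7 push 7
max flow = 33; residual-reachable set from 3 gives S-side
cut edges (S→T): {(2,7), (3,1), (5,1), (6,1)} total cap 33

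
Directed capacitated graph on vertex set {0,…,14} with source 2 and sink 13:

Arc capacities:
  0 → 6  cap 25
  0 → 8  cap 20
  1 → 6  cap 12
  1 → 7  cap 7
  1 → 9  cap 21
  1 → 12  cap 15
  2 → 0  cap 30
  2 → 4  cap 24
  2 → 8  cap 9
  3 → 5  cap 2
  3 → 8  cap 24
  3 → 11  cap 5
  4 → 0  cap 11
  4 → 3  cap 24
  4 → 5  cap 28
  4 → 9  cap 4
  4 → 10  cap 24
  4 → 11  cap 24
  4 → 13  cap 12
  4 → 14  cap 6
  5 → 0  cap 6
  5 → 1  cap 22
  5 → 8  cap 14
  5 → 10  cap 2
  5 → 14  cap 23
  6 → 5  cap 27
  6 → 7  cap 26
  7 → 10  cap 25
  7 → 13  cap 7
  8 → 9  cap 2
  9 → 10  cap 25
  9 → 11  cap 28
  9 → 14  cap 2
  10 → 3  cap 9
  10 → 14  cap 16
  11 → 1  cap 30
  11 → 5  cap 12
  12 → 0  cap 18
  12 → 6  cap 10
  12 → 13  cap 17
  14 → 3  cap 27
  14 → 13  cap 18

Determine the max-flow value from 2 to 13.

augment #1: 2→4→13 bottleneck 12, total now 12
augment #2: 2→4→14→13 bottleneck 6, total now 18
augment #3: 2→0→6→7→13 bottleneck 7, total now 25
augment #4: 2→4→5→14→13 bottleneck 6, total now 31
augment #5: 2→8→9→14→13 bottleneck 2, total now 33
augment #6: 2→0→6→5→14→13 bottleneck 4, total now 37
augment #7: 2→0→6→5→1→12→13 bottleneck 14, total now 51

Maximum flow value: 51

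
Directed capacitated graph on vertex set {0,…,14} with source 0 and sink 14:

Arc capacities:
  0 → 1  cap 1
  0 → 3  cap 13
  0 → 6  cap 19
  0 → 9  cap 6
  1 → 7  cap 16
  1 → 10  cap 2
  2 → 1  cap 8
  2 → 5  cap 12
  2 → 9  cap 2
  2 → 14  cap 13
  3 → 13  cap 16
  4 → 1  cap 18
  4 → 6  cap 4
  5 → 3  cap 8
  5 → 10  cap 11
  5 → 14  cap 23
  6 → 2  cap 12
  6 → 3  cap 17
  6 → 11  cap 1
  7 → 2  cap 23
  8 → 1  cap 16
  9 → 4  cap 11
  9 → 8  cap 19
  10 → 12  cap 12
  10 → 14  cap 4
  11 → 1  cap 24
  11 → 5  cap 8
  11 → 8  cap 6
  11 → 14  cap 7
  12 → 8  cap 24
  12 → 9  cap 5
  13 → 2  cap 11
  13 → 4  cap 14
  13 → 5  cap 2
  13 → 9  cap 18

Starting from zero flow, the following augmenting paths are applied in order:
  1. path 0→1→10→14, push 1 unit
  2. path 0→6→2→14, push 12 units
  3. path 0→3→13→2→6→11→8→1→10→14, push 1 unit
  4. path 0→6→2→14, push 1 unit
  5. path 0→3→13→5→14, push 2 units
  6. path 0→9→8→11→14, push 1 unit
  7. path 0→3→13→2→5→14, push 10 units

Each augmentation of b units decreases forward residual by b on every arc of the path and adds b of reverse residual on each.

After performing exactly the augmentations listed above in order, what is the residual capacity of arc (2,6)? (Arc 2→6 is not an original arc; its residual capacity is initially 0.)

Residual capacity of (2,6): 12

after path 1 (0→1→10→14, push 1): res(2,6)=0
after path 2 (0→6→2→14, push 12): res(2,6)=12
after path 3 (0→3→13→2→6→11→8→1→10→14, push 1): res(2,6)=11
after path 4 (0→6→2→14, push 1): res(2,6)=12
after path 5 (0→3→13→5→14, push 2): res(2,6)=12
after path 6 (0→9→8→11→14, push 1): res(2,6)=12
after path 7 (0→3→13→2→5→14, push 10): res(2,6)=12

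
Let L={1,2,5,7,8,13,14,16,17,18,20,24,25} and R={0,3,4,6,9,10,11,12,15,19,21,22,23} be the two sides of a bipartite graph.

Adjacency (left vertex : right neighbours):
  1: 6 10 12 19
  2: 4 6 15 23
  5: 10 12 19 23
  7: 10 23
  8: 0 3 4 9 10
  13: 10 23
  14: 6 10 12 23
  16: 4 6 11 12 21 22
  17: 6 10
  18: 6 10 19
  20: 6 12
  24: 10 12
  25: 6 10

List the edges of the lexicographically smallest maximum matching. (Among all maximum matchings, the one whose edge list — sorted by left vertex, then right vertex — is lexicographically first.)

Lex-smallest maximum matching: {(1,6), (2,4), (5,10), (7,23), (8,0), (14,12), (16,11), (18,19)}

|M| = 8 (so the lex-smallest maximum matching has 8 edges)
process left vertices in ascending order; for each, take the smallest-labelled available neighbour that still permits 8 edges overall, or leave it unmatched if none does
lex-smallest matching: {1-6, 2-4, 5-10, 7-23, 8-0, 14-12, 16-11, 18-19}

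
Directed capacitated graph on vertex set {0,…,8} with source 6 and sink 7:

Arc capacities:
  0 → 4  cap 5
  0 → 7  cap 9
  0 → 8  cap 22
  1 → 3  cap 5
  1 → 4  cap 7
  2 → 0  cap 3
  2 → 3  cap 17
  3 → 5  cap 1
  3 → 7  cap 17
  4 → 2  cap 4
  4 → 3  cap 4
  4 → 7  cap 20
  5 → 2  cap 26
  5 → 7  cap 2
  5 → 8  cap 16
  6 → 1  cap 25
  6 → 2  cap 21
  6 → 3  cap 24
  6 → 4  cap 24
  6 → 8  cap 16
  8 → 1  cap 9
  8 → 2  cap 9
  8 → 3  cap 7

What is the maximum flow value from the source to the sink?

augment #1: 6→3→7 bottleneck 17, total now 17
augment #2: 6→4→7 bottleneck 20, total now 37
augment #3: 6→2→0→7 bottleneck 3, total now 40
augment #4: 6→3→5→7 bottleneck 1, total now 41

Maximum flow value: 41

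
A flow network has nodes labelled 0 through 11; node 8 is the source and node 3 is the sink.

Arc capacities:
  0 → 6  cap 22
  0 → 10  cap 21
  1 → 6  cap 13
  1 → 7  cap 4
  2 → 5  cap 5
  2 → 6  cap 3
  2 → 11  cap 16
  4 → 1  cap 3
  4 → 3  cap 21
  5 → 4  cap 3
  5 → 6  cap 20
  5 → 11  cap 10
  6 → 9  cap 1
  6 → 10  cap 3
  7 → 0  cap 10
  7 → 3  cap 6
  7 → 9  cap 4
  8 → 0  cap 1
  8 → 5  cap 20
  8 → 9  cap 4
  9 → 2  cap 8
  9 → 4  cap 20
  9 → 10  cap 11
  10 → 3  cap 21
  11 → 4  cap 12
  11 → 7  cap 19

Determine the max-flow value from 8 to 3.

Maximum flow value: 22

augment #1: 8→0→10→3 bottleneck 1, total now 1
augment #2: 8→5→4→3 bottleneck 3, total now 4
augment #3: 8→9→4→3 bottleneck 4, total now 8
augment #4: 8→5→6→10→3 bottleneck 3, total now 11
augment #5: 8→5→11→4→3 bottleneck 10, total now 21
augment #6: 8→5→6→9→4→3 bottleneck 1, total now 22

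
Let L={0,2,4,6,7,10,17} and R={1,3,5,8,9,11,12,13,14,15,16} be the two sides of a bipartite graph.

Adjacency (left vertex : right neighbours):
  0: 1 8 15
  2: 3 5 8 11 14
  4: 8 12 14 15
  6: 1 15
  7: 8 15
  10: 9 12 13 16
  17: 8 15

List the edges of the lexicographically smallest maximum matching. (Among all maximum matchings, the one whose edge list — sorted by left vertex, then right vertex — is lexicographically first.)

|M| = 6 (so the lex-smallest maximum matching has 6 edges)
process left vertices in ascending order; for each, take the smallest-labelled available neighbour that still permits 6 edges overall, or leave it unmatched if none does
lex-smallest matching: {0-1, 2-3, 4-12, 6-15, 7-8, 10-9}

Lex-smallest maximum matching: {(0,1), (2,3), (4,12), (6,15), (7,8), (10,9)}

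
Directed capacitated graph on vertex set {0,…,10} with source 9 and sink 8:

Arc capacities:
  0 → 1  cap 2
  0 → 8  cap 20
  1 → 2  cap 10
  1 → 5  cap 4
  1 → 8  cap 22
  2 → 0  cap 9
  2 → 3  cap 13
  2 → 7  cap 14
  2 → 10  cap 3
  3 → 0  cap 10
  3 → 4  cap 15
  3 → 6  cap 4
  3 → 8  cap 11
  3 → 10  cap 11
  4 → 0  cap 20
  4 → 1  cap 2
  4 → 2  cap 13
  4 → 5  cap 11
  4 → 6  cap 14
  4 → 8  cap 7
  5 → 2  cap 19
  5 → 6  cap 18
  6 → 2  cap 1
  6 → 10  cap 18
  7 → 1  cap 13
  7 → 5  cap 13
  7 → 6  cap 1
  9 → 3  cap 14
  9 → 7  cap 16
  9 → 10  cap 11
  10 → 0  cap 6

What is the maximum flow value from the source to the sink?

augment #1: 9→3→8 bottleneck 11, total now 11
augment #2: 9→3→0→8 bottleneck 3, total now 14
augment #3: 9→7→1→8 bottleneck 13, total now 27
augment #4: 9→10→0→8 bottleneck 6, total now 33
augment #5: 9→7→5→2→0→8 bottleneck 3, total now 36

Maximum flow value: 36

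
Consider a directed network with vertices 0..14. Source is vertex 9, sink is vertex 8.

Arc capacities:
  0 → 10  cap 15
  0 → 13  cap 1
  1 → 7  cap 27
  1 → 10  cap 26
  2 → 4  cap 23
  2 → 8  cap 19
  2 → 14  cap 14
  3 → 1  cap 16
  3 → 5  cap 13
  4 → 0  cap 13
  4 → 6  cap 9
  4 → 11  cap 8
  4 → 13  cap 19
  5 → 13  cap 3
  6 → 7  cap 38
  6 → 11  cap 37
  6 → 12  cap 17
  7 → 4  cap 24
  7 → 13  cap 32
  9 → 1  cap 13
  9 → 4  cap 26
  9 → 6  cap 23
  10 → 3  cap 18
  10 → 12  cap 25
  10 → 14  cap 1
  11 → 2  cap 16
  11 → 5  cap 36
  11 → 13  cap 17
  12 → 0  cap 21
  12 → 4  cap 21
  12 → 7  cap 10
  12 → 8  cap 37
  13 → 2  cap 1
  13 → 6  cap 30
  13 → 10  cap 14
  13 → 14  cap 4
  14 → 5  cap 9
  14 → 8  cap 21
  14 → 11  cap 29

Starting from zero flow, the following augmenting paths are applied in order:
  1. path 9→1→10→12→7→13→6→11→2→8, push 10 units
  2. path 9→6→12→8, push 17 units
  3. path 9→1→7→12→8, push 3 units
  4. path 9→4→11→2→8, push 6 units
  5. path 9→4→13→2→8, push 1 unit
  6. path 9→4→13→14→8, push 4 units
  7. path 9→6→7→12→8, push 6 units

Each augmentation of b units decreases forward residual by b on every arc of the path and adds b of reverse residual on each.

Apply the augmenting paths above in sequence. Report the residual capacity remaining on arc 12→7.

after path 1 (9→1→10→12→7→13→6→11→2→8, push 10): res(12,7)=0
after path 2 (9→6→12→8, push 17): res(12,7)=0
after path 3 (9→1→7→12→8, push 3): res(12,7)=3
after path 4 (9→4→11→2→8, push 6): res(12,7)=3
after path 5 (9→4→13→2→8, push 1): res(12,7)=3
after path 6 (9→4→13→14→8, push 4): res(12,7)=3
after path 7 (9→6→7→12→8, push 6): res(12,7)=9

Residual capacity of (12,7): 9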